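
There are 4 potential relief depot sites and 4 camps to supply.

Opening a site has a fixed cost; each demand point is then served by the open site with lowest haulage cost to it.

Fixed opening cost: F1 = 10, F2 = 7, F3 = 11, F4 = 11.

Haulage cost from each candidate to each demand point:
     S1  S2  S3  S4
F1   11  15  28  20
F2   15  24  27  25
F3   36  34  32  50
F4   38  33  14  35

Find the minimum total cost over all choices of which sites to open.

81

Open {F1, F4}: assign each demand point to its cheapest open site.
  S1→F1 11, S2→F1 15, S3→F4 14, S4→F1 20
  haulage cost 60, fixed 21 → total 81.
Compare {F1}: haulage cost 74 + fixed 10 = 84.
Compare {F1, F2, F4}: haulage cost 60 + fixed 28 = 88.
Compare {F1, F2}: haulage cost 73 + fixed 17 = 90.
All other subsets cost ≥ 84. Minimum total cost: 81.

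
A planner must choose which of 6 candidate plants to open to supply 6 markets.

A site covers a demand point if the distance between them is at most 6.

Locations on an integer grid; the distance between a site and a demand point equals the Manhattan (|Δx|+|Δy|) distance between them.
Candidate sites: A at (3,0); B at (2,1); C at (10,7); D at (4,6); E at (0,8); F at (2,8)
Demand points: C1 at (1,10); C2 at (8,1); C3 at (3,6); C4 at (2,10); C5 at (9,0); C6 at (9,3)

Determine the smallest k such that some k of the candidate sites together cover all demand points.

3

Coverage sets (demand points within 6 of each site):
  A: {C2, C3, C5}
  B: {C2, C3}
  C: {C6}
  D: {C3, C4}
  E: {C1, C3, C4}
  F: {C1, C3, C4}
No 2 sites suffice: every size-2 union leaves at least one demand point uncovered.
But {A, C, E} covers everything, so the minimum is 3.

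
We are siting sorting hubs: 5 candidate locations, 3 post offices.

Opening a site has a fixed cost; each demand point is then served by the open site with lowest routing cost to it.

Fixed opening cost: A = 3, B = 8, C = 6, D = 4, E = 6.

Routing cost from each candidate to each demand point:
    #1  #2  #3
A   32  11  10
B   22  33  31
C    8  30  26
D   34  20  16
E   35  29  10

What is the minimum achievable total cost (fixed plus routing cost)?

38

Open {A, C}: assign each demand point to its cheapest open site.
  #1→C 8, #2→A 11, #3→A 10
  routing cost 29, fixed 9 → total 38.
Compare {A, C, D}: routing cost 29 + fixed 13 = 42.
Compare {A, C, E}: routing cost 29 + fixed 15 = 44.
Compare {A, B, C}: routing cost 29 + fixed 17 = 46.
All other subsets cost ≥ 42. Minimum total cost: 38.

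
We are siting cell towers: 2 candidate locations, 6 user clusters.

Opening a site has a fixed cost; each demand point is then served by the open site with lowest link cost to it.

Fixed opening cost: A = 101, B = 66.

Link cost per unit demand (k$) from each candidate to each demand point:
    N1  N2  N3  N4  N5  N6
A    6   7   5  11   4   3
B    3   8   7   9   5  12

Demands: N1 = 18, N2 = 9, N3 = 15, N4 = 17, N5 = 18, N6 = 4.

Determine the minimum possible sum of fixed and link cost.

Open {B}: assign each demand point to its cheapest open site.
  N1→B 18×3=54, N2→B 9×8=72, N3→B 15×7=105, N4→B 17×9=153, N5→B 18×5=90, N6→B 4×12=48
  link cost 522, fixed 66 → total 588.
Compare {A, B}: link cost 429 + fixed 167 = 596.
Compare {A}: link cost 517 + fixed 101 = 618.

588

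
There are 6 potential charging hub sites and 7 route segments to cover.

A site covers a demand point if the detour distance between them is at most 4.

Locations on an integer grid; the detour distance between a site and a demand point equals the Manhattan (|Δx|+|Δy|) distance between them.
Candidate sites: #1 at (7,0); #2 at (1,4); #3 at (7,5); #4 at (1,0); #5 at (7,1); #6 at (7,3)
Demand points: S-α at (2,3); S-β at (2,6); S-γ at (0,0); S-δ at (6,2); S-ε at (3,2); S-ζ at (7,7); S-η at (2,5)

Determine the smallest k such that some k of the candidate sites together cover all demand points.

3

Coverage sets (demand points within 4 of each site):
  #1: {S-δ}
  #2: {S-α, S-β, S-ε, S-η}
  #3: {S-δ, S-ζ}
  #4: {S-α, S-γ, S-ε}
  #5: {S-δ}
  #6: {S-δ, S-ζ}
No 2 sites suffice: every size-2 union leaves at least one demand point uncovered.
But {#2, #3, #4} covers everything, so the minimum is 3.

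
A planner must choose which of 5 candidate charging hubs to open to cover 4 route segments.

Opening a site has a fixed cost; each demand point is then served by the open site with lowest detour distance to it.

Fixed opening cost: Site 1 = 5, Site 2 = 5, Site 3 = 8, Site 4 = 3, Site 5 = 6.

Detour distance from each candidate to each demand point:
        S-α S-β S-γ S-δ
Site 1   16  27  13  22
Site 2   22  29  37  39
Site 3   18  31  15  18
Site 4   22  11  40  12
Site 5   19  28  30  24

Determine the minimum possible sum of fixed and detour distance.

Open {Site 1, Site 4}: assign each demand point to its cheapest open site.
  S-α→Site 1 16, S-β→Site 4 11, S-γ→Site 1 13, S-δ→Site 4 12
  detour distance 52, fixed 8 → total 60.
Compare {Site 1, Site 2, Site 4}: detour distance 52 + fixed 13 = 65.
Compare {Site 1, Site 4, Site 5}: detour distance 52 + fixed 14 = 66.
Compare {Site 3, Site 4}: detour distance 56 + fixed 11 = 67.
All other subsets cost ≥ 65. Minimum total cost: 60.

60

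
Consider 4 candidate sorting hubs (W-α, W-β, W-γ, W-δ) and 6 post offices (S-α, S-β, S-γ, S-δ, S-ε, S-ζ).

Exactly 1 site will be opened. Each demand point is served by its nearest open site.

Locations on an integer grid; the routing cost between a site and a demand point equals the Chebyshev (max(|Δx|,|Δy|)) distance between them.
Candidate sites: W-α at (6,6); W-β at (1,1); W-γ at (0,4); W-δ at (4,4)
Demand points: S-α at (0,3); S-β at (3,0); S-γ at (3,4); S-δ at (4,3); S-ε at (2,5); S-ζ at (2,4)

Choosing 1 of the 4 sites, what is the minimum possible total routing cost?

14

Open {W-δ}.
  S-α→W-δ 4, S-β→W-δ 4, S-γ→W-δ 1, S-δ→W-δ 1, S-ε→W-δ 2, S-ζ→W-δ 2  ⇒ total 14.
Compare {W-γ}: total 16.
Compare {W-β}: total 17.
No size-1 selection does better; minimum is 14.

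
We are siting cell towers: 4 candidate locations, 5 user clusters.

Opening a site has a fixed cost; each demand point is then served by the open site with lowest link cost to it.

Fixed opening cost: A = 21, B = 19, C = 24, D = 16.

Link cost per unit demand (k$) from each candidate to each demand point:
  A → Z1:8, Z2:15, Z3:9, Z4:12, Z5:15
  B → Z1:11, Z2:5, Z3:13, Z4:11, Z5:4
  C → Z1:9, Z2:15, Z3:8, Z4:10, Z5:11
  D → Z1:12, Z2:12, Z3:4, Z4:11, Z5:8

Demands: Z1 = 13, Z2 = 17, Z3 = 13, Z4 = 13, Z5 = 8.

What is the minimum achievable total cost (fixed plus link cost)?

472

Open {A, B, D}: assign each demand point to its cheapest open site.
  Z1→A 13×8=104, Z2→B 17×5=85, Z3→D 13×4=52, Z4→B 13×11=143, Z5→B 8×4=32
  link cost 416, fixed 56 → total 472.
Compare {B, C, D}: link cost 416 + fixed 59 = 475.
Compare {A, B, C, D}: link cost 403 + fixed 80 = 483.
Compare {B, D}: link cost 455 + fixed 35 = 490.
All other subsets cost ≥ 475. Minimum total cost: 472.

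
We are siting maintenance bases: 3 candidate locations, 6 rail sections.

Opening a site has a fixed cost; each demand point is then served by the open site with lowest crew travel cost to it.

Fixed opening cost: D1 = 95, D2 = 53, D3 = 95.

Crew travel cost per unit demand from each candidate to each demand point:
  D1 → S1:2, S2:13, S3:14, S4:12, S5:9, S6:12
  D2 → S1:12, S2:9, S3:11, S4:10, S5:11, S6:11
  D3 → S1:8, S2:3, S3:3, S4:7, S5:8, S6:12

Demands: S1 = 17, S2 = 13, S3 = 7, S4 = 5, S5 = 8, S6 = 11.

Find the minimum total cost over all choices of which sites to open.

515

Open {D1, D3}: assign each demand point to its cheapest open site.
  S1→D1 17×2=34, S2→D3 13×3=39, S3→D3 7×3=21, S4→D3 5×7=35, S5→D3 8×8=64, S6→D1 11×12=132
  crew travel cost 325, fixed 190 → total 515.
Compare {D3}: crew travel cost 427 + fixed 95 = 522.
Compare {D1, D2, D3}: crew travel cost 314 + fixed 243 = 557.
Compare {D2, D3}: crew travel cost 416 + fixed 148 = 564.
All other subsets cost ≥ 522. Minimum total cost: 515.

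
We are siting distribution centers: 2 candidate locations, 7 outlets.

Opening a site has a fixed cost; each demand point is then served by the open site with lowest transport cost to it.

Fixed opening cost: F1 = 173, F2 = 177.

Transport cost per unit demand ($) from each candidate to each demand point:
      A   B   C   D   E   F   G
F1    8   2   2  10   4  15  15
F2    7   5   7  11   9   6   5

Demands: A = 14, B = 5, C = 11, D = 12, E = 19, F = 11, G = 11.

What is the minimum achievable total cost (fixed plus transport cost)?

Open {F1, F2}: assign each demand point to its cheapest open site.
  A→F2 14×7=98, B→F1 5×2=10, C→F1 11×2=22, D→F1 12×10=120, E→F1 19×4=76, F→F2 11×6=66, G→F2 11×5=55
  transport cost 447, fixed 350 → total 797.
Compare {F2}: transport cost 624 + fixed 177 = 801.
Compare {F1}: transport cost 670 + fixed 173 = 843.

797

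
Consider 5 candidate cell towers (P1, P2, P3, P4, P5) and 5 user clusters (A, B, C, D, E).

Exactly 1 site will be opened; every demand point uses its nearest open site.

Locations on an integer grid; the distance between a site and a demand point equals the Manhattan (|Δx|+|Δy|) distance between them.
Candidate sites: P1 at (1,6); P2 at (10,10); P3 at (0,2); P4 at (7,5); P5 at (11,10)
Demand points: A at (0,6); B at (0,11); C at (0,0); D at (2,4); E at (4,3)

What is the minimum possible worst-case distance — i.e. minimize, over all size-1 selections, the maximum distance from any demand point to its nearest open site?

Open {P1}.
  Farthest demand point is C at distance 7 (to P1); all others are ≤ 7.
With {P3} the worst case is 9.
With {P4} the worst case is 13.
No size-1 selection achieves below 7.

7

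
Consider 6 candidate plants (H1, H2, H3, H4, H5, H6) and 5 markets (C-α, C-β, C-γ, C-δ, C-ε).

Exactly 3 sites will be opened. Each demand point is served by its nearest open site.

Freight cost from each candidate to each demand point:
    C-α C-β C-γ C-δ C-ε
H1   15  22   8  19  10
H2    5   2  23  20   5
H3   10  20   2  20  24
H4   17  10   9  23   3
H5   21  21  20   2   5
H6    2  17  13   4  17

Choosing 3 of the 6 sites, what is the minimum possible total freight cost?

Open {H2, H3, H6}.
  C-α→H6 2, C-β→H2 2, C-γ→H3 2, C-δ→H6 4, C-ε→H2 5  ⇒ total 15.
Compare {H2, H3, H5}: total 16.
Compare {H2, H4, H6}: total 20.
No size-3 selection does better; minimum is 15.

15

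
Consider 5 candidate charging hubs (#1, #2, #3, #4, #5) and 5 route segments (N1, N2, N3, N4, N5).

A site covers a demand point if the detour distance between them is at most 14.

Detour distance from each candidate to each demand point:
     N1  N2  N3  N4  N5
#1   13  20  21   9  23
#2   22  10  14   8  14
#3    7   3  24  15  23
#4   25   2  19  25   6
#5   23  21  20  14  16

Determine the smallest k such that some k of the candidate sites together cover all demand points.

Coverage sets (demand points within 14 of each site):
  #1: {N1, N4}
  #2: {N2, N3, N4, N5}
  #3: {N1, N2}
  #4: {N2, N5}
  #5: {N4}
No single site covers all 5 demand points.
But {#1, #2} covers everything, so the minimum is 2.

2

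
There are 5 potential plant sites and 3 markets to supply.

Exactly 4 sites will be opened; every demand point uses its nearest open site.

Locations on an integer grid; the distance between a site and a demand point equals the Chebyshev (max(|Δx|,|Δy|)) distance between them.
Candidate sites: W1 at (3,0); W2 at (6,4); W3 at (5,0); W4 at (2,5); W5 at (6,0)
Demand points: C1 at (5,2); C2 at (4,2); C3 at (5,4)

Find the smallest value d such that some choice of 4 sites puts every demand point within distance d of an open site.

2

Open {W1, W2, W3, W4}.
  Farthest demand point is C1 at distance 2 (to W1); all others are ≤ 2.
With {W1, W2, W3, W5} the worst case is 2.
With {W1, W2, W4, W5} the worst case is 2.
No size-4 selection achieves below 2.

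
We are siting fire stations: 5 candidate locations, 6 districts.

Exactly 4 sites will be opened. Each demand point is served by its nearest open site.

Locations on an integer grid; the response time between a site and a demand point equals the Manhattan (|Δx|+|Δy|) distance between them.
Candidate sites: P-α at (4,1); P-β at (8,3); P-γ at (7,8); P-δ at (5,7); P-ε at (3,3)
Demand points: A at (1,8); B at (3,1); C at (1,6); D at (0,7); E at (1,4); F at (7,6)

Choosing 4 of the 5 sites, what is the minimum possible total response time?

21

Open {P-α, P-γ, P-δ, P-ε}.
  A→P-δ 5, B→P-α 1, C→P-δ 5, D→P-δ 5, E→P-ε 3, F→P-γ 2  ⇒ total 21.
Compare {P-α, P-β, P-δ, P-ε}: total 22.
Compare {P-β, P-γ, P-δ, P-ε}: total 22.
No size-4 selection does better; minimum is 21.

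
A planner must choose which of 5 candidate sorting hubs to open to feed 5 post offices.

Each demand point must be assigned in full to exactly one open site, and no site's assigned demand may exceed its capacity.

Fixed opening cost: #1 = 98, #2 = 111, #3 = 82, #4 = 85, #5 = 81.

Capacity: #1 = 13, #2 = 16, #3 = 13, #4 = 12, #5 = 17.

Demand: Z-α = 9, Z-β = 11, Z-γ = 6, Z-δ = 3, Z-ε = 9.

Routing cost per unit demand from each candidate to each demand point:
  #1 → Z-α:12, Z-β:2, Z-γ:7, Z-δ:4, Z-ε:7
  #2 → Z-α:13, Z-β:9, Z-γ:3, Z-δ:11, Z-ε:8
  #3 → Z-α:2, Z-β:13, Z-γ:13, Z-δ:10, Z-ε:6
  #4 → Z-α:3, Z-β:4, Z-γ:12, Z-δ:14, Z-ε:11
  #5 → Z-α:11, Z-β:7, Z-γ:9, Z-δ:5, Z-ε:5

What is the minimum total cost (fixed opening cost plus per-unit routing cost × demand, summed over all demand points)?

Open {#1, #3, #5}; cheapest assignment that respects the capacities:
  #1 (cap 13, load 11): Z-β — cost 11×2 = 22
  #3 (cap 13, load 12): Z-α, Z-δ — cost 9×2 + 3×10 = 48
  #5 (cap 17, load 15): Z-γ, Z-ε — cost 6×9 + 9×5 = 99
  Shipping 169, fixed 261 → total 430.
  Any other capacity-feasible assignment to {#1, #3, #5} ships for at least 169.
Compare {#3, #4, #5}: its best feasible assignment gives total 439.
Compare {#1, #2, #3}: its best feasible assignment gives total 451.
Every other set of open sites that can feasibly serve all demand totals ≥ 439 even under its best assignment. Minimum: 430.

430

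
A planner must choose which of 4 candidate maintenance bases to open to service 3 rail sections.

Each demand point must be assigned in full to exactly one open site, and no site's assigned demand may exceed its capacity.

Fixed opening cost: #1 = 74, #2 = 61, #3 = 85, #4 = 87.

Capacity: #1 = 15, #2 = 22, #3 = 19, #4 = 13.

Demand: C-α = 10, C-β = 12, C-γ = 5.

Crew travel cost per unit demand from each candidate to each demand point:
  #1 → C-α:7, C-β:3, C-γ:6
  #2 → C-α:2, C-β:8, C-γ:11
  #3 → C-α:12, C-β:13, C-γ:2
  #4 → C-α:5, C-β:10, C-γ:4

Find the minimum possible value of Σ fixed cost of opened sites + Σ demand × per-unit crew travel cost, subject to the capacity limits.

246

Open {#1, #2}; cheapest assignment that respects the capacities:
  #1 (cap 15, load 12): C-β — cost 12×3 = 36
  #2 (cap 22, load 15): C-α, C-γ — cost 10×2 + 5×11 = 75
  Shipping 111, fixed 135 → total 246.
  Any other capacity-feasible assignment to {#1, #2} ships for at least 111.
Compare {#2, #3}: its best feasible assignment gives total 272.
Compare {#2, #4}: its best feasible assignment gives total 284.
Every other set of open sites that can feasibly serve all demand totals ≥ 272 even under its best assignment. Minimum: 246.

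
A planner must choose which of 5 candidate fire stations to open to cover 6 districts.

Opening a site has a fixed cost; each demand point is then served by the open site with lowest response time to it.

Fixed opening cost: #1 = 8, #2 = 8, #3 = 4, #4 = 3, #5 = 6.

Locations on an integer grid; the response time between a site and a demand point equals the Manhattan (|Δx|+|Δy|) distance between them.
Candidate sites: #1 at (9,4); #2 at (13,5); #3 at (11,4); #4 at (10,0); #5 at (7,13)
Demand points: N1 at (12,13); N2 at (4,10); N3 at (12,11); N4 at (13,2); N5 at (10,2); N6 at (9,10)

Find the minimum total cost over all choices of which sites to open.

39

Open {#4, #5}: assign each demand point to its cheapest open site.
  N1→#5 5, N2→#5 6, N3→#5 7, N4→#4 5, N5→#4 2, N6→#5 5
  response time 30, fixed 9 → total 39.
Compare {#3, #5}: response time 30 + fixed 10 = 40.
Compare {#3, #4, #5}: response time 29 + fixed 13 = 42.
Compare {#2, #4, #5}: response time 28 + fixed 17 = 45.
All other subsets cost ≥ 40. Minimum total cost: 39.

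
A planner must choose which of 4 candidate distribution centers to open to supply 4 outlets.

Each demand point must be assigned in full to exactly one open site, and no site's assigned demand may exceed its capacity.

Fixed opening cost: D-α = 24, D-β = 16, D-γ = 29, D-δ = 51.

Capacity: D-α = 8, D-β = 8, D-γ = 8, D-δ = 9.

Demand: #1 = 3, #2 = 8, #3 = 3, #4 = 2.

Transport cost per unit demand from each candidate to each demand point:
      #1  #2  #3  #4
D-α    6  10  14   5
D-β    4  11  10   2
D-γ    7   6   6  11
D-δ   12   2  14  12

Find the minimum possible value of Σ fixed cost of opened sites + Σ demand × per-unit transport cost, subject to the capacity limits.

129

Open {D-β, D-δ}; cheapest assignment that respects the capacities:
  D-β (cap 8, load 8): #1, #3, #4 — cost 3×4 + 3×10 + 2×2 = 46
  D-δ (cap 9, load 8): #2 — cost 8×2 = 16
  Shipping 62, fixed 67 → total 129.
  Any other capacity-feasible assignment to {D-β, D-δ} ships for at least 62.
Compare {D-β, D-γ}: its best feasible assignment gives total 139.
Compare {D-β, D-γ, D-δ}: its best feasible assignment gives total 146.
Every other set of open sites that can feasibly serve all demand totals ≥ 139 even under its best assignment. Minimum: 129.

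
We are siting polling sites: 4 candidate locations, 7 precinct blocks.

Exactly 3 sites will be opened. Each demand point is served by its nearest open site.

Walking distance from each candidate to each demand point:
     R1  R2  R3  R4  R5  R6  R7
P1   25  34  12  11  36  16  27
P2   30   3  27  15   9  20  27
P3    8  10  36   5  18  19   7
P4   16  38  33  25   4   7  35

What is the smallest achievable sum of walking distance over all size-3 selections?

53

Open {P1, P3, P4}.
  R1→P3 8, R2→P3 10, R3→P1 12, R4→P3 5, R5→P4 4, R6→P4 7, R7→P3 7  ⇒ total 53.
Compare {P1, P2, P3}: total 60.
Compare {P2, P3, P4}: total 61.
No size-3 selection does better; minimum is 53.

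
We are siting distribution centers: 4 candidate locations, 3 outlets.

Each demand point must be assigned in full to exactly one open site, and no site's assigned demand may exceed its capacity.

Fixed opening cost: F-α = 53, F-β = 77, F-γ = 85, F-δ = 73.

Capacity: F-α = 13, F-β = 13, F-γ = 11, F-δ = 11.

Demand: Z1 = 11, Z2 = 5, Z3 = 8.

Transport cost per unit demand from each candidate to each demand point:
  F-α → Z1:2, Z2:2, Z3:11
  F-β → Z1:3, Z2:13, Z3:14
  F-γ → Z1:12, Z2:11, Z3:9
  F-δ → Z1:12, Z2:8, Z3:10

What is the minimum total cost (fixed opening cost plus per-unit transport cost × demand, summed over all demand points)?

261

Open {F-α, F-β}; cheapest assignment that respects the capacities:
  F-α (cap 13, load 13): Z2, Z3 — cost 5×2 + 8×11 = 98
  F-β (cap 13, load 11): Z1 — cost 11×3 = 33
  Shipping 131, fixed 130 → total 261.
  Any other capacity-feasible assignment to {F-α, F-β} ships for at least 131.
Compare {F-α, F-β, F-δ}: its best feasible assignment gives total 326.
Compare {F-α, F-β, F-γ}: its best feasible assignment gives total 330.
Every other set of open sites that can feasibly serve all demand totals ≥ 326 even under its best assignment. Minimum: 261.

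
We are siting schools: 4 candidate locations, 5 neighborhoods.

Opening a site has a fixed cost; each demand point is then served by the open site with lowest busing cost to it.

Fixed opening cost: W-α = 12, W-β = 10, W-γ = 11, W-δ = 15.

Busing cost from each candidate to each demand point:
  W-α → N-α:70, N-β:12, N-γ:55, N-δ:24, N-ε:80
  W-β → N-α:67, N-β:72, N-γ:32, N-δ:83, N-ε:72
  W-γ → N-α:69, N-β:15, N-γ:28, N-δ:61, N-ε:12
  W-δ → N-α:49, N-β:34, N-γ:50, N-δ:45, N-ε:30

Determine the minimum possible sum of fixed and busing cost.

163

Open {W-α, W-γ, W-δ}: assign each demand point to its cheapest open site.
  N-α→W-δ 49, N-β→W-α 12, N-γ→W-γ 28, N-δ→W-α 24, N-ε→W-γ 12
  busing cost 125, fixed 38 → total 163.
Compare {W-α, W-γ}: busing cost 145 + fixed 23 = 168.
Compare {W-α, W-β, W-γ, W-δ}: busing cost 125 + fixed 48 = 173.
Compare {W-γ, W-δ}: busing cost 149 + fixed 26 = 175.
All other subsets cost ≥ 168. Minimum total cost: 163.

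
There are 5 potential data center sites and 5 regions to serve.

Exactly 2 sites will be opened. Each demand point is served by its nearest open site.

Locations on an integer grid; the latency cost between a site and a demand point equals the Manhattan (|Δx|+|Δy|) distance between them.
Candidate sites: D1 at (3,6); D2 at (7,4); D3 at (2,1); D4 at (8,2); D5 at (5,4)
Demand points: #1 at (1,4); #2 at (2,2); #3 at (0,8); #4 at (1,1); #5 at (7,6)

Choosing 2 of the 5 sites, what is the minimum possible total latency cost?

15

Open {D1, D3}.
  #1→D1 4, #2→D3 1, #3→D1 5, #4→D3 1, #5→D1 4  ⇒ total 15.
Compare {D2, D3}: total 17.
Compare {D3, D5}: total 19.
No size-2 selection does better; minimum is 15.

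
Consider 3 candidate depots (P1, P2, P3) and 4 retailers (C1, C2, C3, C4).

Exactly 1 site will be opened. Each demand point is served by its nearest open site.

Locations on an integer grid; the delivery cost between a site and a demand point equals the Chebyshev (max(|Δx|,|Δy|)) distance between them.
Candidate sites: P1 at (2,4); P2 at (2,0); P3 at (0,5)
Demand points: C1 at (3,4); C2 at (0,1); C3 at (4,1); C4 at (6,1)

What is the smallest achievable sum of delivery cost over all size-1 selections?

11

Open {P1}.
  C1→P1 1, C2→P1 3, C3→P1 3, C4→P1 4  ⇒ total 11.
Compare {P2}: total 12.
Compare {P3}: total 17.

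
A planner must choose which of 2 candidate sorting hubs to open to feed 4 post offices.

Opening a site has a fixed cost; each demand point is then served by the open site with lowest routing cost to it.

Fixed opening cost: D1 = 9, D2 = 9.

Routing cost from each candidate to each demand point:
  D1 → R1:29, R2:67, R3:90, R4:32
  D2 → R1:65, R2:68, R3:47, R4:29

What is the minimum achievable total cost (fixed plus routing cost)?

190

Open {D1, D2}: assign each demand point to its cheapest open site.
  R1→D1 29, R2→D1 67, R3→D2 47, R4→D2 29
  routing cost 172, fixed 18 → total 190.
Compare {D2}: routing cost 209 + fixed 9 = 218.
Compare {D1}: routing cost 218 + fixed 9 = 227.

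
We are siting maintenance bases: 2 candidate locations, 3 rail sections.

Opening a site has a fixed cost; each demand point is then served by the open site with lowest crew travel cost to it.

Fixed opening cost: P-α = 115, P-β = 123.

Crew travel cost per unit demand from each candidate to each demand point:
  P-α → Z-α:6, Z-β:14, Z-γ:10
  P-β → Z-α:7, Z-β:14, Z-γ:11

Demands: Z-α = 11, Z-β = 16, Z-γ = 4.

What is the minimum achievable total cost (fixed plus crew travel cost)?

445

Open {P-α}: assign each demand point to its cheapest open site.
  Z-α→P-α 11×6=66, Z-β→P-α 16×14=224, Z-γ→P-α 4×10=40
  crew travel cost 330, fixed 115 → total 445.
Compare {P-β}: crew travel cost 345 + fixed 123 = 468.
Compare {P-α, P-β}: crew travel cost 330 + fixed 238 = 568.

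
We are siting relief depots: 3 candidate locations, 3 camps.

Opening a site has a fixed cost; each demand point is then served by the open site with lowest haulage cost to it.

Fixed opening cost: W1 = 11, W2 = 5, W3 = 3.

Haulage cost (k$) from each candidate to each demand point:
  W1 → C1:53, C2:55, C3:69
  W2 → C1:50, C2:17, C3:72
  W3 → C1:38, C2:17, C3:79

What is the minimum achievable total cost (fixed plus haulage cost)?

135

Open {W2, W3}: assign each demand point to its cheapest open site.
  C1→W3 38, C2→W2 17, C3→W2 72
  haulage cost 127, fixed 8 → total 135.
Compare {W3}: haulage cost 134 + fixed 3 = 137.
Compare {W1, W3}: haulage cost 124 + fixed 14 = 138.
Compare {W1, W2, W3}: haulage cost 124 + fixed 19 = 143.
All other subsets cost ≥ 137. Minimum total cost: 135.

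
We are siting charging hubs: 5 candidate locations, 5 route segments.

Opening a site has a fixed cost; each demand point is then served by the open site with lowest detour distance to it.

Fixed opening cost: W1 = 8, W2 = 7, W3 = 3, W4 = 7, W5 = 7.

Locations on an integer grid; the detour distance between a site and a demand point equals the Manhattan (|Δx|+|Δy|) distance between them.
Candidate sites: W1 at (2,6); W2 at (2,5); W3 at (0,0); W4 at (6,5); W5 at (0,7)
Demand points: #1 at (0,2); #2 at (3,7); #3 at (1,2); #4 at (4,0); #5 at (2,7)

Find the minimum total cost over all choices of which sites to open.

23

Open {W1, W3}: assign each demand point to its cheapest open site.
  #1→W3 2, #2→W1 2, #3→W3 3, #4→W3 4, #5→W1 1
  detour distance 12, fixed 11 → total 23.
Compare {W2, W3}: detour distance 14 + fixed 10 = 24.
Compare {W3, W5}: detour distance 14 + fixed 10 = 24.
Compare {W2}: detour distance 21 + fixed 7 = 28.
All other subsets cost ≥ 24. Minimum total cost: 23.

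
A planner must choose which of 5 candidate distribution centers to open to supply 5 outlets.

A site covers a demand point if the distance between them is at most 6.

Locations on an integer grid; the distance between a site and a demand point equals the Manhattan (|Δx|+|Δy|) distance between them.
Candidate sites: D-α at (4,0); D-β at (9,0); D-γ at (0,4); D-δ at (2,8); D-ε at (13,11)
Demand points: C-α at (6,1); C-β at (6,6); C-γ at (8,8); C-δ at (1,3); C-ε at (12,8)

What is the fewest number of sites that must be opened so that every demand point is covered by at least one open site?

Coverage sets (demand points within 6 of each site):
  D-α: {C-α, C-δ}
  D-β: {C-α}
  D-γ: {C-δ}
  D-δ: {C-β, C-γ, C-δ}
  D-ε: {C-ε}
No 2 sites suffice: every size-2 union leaves at least one demand point uncovered.
But {D-α, D-δ, D-ε} covers everything, so the minimum is 3.

3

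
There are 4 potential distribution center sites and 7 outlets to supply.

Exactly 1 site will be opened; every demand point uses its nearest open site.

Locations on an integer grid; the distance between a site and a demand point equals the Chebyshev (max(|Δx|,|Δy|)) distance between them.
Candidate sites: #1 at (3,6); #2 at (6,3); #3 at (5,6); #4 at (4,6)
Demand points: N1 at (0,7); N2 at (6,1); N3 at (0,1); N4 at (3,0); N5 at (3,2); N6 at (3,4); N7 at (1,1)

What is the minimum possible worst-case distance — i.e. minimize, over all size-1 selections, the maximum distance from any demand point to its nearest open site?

6

Open {#1}.
  Farthest demand point is N4 at distance 6 (to #1); all others are ≤ 6.
With {#2} the worst case is 6.
With {#3} the worst case is 6.
No size-1 selection achieves below 6.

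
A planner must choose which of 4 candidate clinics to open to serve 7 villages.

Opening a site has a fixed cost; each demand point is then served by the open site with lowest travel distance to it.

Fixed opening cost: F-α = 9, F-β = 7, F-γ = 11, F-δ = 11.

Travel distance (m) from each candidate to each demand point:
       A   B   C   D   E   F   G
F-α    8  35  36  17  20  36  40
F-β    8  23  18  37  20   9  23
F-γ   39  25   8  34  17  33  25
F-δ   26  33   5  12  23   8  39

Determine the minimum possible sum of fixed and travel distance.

Open {F-β, F-δ}: assign each demand point to its cheapest open site.
  A→F-β 8, B→F-β 23, C→F-δ 5, D→F-δ 12, E→F-β 20, F→F-δ 8, G→F-β 23
  travel distance 99, fixed 18 → total 117.
Compare {F-β, F-γ, F-δ}: travel distance 96 + fixed 29 = 125.
Compare {F-α, F-β, F-δ}: travel distance 99 + fixed 27 = 126.
Compare {F-α, F-γ, F-δ}: travel distance 100 + fixed 31 = 131.
All other subsets cost ≥ 125. Minimum total cost: 117.

117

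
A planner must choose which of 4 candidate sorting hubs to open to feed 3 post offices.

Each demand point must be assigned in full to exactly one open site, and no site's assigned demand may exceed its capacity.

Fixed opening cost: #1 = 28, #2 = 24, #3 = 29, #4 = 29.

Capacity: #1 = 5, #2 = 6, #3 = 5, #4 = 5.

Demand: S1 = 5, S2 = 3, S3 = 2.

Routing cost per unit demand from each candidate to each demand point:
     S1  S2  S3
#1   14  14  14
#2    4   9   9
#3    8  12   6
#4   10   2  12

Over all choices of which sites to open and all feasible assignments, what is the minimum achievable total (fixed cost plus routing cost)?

Open {#2, #4}; cheapest assignment that respects the capacities:
  #2 (cap 6, load 5): S1 — cost 5×4 = 20
  #4 (cap 5, load 5): S2, S3 — cost 3×2 + 2×12 = 30
  Shipping 50, fixed 53 → total 103.
  Any other capacity-feasible assignment to {#2, #4} ships for at least 50.
Compare {#2, #3, #4}: its best feasible assignment gives total 120.
Compare {#2, #3}: its best feasible assignment gives total 121.
Every other set of open sites that can feasibly serve all demand totals ≥ 120 even under its best assignment. Minimum: 103.

103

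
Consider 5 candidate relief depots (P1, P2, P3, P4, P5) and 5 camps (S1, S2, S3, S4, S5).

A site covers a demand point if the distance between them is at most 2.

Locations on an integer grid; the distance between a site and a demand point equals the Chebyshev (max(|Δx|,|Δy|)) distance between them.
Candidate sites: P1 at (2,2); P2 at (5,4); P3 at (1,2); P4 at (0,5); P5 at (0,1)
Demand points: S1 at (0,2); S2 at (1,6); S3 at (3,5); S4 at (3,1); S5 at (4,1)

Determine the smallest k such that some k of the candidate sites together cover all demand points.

3

Coverage sets (demand points within 2 of each site):
  P1: {S1, S4, S5}
  P2: {S3}
  P3: {S1, S4}
  P4: {S2}
  P5: {S1}
No 2 sites suffice: every size-2 union leaves at least one demand point uncovered.
But {P1, P2, P4} covers everything, so the minimum is 3.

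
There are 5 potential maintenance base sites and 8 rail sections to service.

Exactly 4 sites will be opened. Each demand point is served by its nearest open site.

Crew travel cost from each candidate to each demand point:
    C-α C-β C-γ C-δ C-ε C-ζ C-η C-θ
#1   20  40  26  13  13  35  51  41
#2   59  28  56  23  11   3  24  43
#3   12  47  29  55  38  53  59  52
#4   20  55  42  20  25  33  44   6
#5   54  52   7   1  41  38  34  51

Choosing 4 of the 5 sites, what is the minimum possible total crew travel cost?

Open {#2, #3, #4, #5}.
  C-α→#3 12, C-β→#2 28, C-γ→#5 7, C-δ→#5 1, C-ε→#2 11, C-ζ→#2 3, C-η→#2 24, C-θ→#4 6  ⇒ total 92.
Compare {#1, #2, #4, #5}: total 100.
Compare {#1, #2, #3, #4}: total 123.
No size-4 selection does better; minimum is 92.

92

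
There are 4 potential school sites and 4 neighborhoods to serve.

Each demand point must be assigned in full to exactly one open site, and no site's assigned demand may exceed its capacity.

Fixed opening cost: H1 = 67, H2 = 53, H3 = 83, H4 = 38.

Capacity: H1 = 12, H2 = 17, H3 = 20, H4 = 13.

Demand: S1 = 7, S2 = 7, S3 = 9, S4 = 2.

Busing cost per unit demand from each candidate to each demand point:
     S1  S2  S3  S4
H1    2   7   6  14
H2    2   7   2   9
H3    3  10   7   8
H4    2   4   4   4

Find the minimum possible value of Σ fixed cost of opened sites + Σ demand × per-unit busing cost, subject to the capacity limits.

159

Open {H2, H4}; cheapest assignment that respects the capacities:
  H2 (cap 17, load 16): S1, S3 — cost 7×2 + 9×2 = 32
  H4 (cap 13, load 9): S2, S4 — cost 7×4 + 2×4 = 36
  Shipping 68, fixed 91 → total 159.
  Any other capacity-feasible assignment to {H2, H4} ships for at least 68.
Compare {H1, H2, H4}: its best feasible assignment gives total 226.
Compare {H1, H2}: its best feasible assignment gives total 229.
Every other set of open sites that can feasibly serve all demand totals ≥ 226 even under its best assignment. Minimum: 159.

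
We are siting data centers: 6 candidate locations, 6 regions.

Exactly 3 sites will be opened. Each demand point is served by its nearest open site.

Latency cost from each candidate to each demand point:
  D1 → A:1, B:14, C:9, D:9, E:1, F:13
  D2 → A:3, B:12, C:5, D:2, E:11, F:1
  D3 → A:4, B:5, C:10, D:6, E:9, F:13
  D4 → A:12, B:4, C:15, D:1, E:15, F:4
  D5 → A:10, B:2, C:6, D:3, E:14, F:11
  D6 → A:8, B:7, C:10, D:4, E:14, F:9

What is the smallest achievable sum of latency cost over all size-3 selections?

12

Open {D1, D2, D5}.
  A→D1 1, B→D5 2, C→D2 5, D→D2 2, E→D1 1, F→D2 1  ⇒ total 12.
Compare {D1, D2, D4}: total 13.
Compare {D1, D2, D3}: total 15.
No size-3 selection does better; minimum is 12.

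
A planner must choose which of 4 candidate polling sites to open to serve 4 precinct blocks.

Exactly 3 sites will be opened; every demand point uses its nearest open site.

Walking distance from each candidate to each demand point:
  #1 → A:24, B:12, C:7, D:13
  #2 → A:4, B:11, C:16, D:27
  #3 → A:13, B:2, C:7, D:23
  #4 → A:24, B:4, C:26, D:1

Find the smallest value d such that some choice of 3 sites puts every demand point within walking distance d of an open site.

Open {#1, #2, #4}.
  Farthest demand point is C at walking distance 7 (to #1); all others are ≤ 7.
With {#2, #3, #4} the worst case is 7.
With {#1, #2, #3} the worst case is 13.
No size-3 selection achieves below 7.

7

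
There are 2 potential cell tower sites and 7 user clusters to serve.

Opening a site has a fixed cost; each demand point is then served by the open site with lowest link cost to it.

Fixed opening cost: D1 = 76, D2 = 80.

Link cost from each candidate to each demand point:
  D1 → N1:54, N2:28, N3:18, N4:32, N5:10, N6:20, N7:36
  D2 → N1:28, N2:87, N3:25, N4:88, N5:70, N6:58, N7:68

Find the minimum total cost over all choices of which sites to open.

274

Open {D1}: assign each demand point to its cheapest open site.
  N1→D1 54, N2→D1 28, N3→D1 18, N4→D1 32, N5→D1 10, N6→D1 20, N7→D1 36
  link cost 198, fixed 76 → total 274.
Compare {D1, D2}: link cost 172 + fixed 156 = 328.
Compare {D2}: link cost 424 + fixed 80 = 504.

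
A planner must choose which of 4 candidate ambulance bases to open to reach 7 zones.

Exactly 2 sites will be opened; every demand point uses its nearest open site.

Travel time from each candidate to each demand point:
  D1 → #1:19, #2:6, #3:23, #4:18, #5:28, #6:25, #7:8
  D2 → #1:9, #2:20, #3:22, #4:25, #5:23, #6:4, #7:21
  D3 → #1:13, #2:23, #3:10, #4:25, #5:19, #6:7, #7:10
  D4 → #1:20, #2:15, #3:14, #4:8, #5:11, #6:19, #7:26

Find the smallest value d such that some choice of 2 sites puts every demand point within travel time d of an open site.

15

Open {D3, D4}.
  Farthest demand point is #2 at travel time 15 (to D4); all others are ≤ 15.
With {D1, D3} the worst case is 19.
With {D1, D4} the worst case is 19.
No size-2 selection achieves below 15.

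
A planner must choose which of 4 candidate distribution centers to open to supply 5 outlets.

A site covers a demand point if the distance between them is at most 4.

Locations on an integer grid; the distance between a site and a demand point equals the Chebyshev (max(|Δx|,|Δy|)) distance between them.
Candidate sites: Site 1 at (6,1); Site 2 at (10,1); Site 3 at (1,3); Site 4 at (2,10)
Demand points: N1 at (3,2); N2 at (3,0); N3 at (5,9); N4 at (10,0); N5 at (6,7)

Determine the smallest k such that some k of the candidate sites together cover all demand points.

Coverage sets (demand points within 4 of each site):
  Site 1: {N1, N2, N4}
  Site 2: {N4}
  Site 3: {N1, N2}
  Site 4: {N3, N5}
No single site covers all 5 demand points.
But {Site 1, Site 4} covers everything, so the minimum is 2.

2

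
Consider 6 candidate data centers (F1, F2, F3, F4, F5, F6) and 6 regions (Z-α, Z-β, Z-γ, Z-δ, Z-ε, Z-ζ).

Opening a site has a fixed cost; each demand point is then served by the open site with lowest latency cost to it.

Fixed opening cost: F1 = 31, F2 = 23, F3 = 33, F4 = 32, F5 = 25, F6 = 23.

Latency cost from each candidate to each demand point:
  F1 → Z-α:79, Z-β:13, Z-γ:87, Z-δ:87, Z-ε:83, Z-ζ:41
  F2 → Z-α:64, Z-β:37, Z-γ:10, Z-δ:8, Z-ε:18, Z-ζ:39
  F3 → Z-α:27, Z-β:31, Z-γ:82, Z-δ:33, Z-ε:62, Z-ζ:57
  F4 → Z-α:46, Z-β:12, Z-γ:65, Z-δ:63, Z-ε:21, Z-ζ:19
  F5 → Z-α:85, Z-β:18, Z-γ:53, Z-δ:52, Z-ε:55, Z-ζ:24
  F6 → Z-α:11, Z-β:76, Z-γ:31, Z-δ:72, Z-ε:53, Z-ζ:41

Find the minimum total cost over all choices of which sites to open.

Open {F2, F4, F6}: assign each demand point to its cheapest open site.
  Z-α→F6 11, Z-β→F4 12, Z-γ→F2 10, Z-δ→F2 8, Z-ε→F2 18, Z-ζ→F4 19
  latency cost 78, fixed 78 → total 156.
Compare {F2, F5, F6}: latency cost 89 + fixed 71 = 160.
Compare {F2, F4}: latency cost 113 + fixed 55 = 168.
Compare {F2, F6}: latency cost 123 + fixed 46 = 169.
All other subsets cost ≥ 160. Minimum total cost: 156.

156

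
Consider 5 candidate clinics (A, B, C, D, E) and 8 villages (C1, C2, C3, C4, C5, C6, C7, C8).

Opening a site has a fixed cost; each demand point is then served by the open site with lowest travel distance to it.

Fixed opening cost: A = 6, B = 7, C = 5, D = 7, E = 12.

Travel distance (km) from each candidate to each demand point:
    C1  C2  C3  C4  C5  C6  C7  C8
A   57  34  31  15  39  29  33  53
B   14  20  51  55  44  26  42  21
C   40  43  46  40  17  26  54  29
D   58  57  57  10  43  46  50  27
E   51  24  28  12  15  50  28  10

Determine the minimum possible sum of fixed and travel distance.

172

Open {B, E}: assign each demand point to its cheapest open site.
  C1→B 14, C2→B 20, C3→E 28, C4→E 12, C5→E 15, C6→B 26, C7→E 28, C8→E 10
  travel distance 153, fixed 19 → total 172.
Compare {B, C, E}: travel distance 153 + fixed 24 = 177.
Compare {B, D, E}: travel distance 151 + fixed 26 = 177.
Compare {A, B, E}: travel distance 153 + fixed 25 = 178.
All other subsets cost ≥ 177. Minimum total cost: 172.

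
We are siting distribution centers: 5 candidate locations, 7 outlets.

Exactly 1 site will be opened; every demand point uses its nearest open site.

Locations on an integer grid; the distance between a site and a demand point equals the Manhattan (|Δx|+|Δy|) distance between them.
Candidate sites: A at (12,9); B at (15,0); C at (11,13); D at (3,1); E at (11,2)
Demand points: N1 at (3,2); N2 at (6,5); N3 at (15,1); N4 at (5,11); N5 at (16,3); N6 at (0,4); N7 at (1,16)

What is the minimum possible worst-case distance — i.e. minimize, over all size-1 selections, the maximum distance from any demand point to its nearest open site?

17

Open {D}.
  Farthest demand point is N7 at distance 17 (to D); all others are ≤ 17.
With {A} the worst case is 18.
With {C} the worst case is 20.
No size-1 selection achieves below 17.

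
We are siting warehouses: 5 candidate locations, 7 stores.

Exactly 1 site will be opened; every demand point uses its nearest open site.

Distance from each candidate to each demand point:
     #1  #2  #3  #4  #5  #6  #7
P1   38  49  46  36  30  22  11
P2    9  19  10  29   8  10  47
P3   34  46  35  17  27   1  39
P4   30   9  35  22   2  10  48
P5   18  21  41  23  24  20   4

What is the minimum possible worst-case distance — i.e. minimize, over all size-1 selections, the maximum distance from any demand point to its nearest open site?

Open {P5}.
  Farthest demand point is #3 at distance 41 (to P5); all others are ≤ 41.
With {P3} the worst case is 46.
With {P2} the worst case is 47.
No size-1 selection achieves below 41.

41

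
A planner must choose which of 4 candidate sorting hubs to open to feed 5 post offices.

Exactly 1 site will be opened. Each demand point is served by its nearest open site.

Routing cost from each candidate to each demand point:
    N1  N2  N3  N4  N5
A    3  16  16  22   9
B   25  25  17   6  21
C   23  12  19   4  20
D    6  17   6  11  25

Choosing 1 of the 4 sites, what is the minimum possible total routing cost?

65

Open {D}.
  N1→D 6, N2→D 17, N3→D 6, N4→D 11, N5→D 25  ⇒ total 65.
Compare {A}: total 66.
Compare {C}: total 78.
No size-1 selection does better; minimum is 65.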